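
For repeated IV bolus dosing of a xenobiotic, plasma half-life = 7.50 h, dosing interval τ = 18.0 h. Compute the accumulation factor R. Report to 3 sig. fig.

1.23

k = ln2 / t½ = 0.693147 / 7.50 = 0.09242 h⁻¹
e^(−kτ) = e^(−0.09242 × 18.0) = 0.1895
Accumulation ratio R = 1 / (1 − e^(−kτ)) = 1 / (1 − 0.1895) = 1.234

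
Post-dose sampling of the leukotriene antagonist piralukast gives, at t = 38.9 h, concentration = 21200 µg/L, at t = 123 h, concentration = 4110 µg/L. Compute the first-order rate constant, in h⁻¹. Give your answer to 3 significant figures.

k = ln(C₁/C₂) / (t₂ − t₁) = ln(21200/4110) / (123 − 38.9)
  = 1.641 / 84.10 = 0.01951 h⁻¹

0.0195 h⁻¹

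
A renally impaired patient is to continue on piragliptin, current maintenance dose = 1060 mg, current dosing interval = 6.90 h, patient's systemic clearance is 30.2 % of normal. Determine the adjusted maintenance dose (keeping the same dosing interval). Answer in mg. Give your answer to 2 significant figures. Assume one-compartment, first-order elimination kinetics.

To keep the same average steady-state level, dosing rate must scale with clearance.
CL ratio = 30.2 / 100 = 0.3020
New dose (same interval) = 1060 × 0.3020 = 320.1 mg

320 mg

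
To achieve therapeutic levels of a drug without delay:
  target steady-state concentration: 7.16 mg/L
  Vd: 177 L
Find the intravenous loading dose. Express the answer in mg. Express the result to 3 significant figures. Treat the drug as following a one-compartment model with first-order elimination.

LD = Css × Vd = 7.16 × 177 = 1267 mg

1270 mg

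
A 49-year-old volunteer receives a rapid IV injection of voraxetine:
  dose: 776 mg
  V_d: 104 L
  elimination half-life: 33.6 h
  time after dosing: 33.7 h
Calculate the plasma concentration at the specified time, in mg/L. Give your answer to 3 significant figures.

C₀ = Dose / Vd = 776.0 / 104 = 7.462 mg/L
k = ln2 / t½ = 0.693147 / 33.6 = 0.02063 h⁻¹
C = C₀ · e^(−k·t) = 7.462 × e^(−0.02063 × 33.7)
  = 7.462 × 0.4990 = 3.724 mg/L

3.72 mg/L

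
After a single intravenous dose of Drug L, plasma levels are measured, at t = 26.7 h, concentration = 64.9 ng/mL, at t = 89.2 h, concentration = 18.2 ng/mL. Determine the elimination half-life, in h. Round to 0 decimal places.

34 h

k = ln(C₁/C₂) / (t₂ − t₁) = ln(64.9/18.2) / (89.2 − 26.7)
  = 1.271 / 62.50 = 0.02034 h⁻¹
t½ = ln2 / k = 0.693147 / 0.02034 = 34.08 h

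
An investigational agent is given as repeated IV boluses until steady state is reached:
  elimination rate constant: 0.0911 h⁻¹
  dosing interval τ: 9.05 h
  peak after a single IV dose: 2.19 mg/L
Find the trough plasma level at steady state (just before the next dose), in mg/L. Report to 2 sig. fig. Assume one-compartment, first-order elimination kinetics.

1.7 mg/L

e^(−kτ) = e^(−0.09110 × 9.05) = 0.4385
Accumulation ratio R = 1 / (1 − e^(−kτ)) = 1 / (1 − 0.4385) = 1.781
Steady-state trough = C₀ × R × e^(−kτ) = 2.19 × 1.781 × 0.4385 = 1.710 mg/L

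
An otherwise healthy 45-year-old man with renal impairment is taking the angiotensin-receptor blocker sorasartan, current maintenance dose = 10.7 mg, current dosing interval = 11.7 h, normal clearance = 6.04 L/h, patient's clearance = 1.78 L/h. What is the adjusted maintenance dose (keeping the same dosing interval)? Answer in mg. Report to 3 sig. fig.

3.15 mg

To keep the same average steady-state level, dosing rate must scale with clearance.
CL ratio = 1.78 / 6.04 = 0.2947
New dose (same interval) = 10.7 × 0.2947 = 3.153 mg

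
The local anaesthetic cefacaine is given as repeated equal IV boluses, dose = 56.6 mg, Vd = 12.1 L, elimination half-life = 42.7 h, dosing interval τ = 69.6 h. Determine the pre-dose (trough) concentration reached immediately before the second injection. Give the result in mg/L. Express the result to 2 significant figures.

C₀ per dose = Dose / Vd = 56.6 / 12.1 = 4.678 mg/L
k = ln2 / t½ = 0.693147 / 42.7 = 0.01623 h⁻¹
Fraction remaining after one interval: r = e^(−kτ) = e^(−0.01623 × 69.6) = 0.3232
Before dose 2, 1 dose has been given (aged 1τ).
C_trough = C₀ × r = 4.678 × 0.3232 = 1.512 mg/L

1.5 mg/L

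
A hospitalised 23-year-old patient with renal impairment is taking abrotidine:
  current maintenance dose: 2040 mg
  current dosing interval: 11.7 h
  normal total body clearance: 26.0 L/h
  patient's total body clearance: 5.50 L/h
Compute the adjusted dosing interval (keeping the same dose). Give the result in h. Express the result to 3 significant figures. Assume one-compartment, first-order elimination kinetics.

To keep the same average steady-state level, dosing rate must scale with clearance.
CL ratio = 5.50 / 26.0 = 0.2115
New interval (same dose) = 11.7 / 0.2115 = 55.32 h

55.3 h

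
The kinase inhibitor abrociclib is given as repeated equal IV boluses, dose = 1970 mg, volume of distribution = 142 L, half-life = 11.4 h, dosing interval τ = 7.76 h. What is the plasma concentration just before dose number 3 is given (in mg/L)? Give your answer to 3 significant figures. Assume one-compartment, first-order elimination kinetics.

14.1 mg/L

C₀ per dose = Dose / Vd = 1970 / 142 = 13.87 mg/L
k = ln2 / t½ = 0.693147 / 11.4 = 0.06080 h⁻¹
Fraction remaining after one interval: r = e^(−kτ) = e^(−0.06080 × 7.76) = 0.6239
Before dose 3, 2 doses have been given (aged 1τ, 2τ).
C_trough = C₀ × (r + r²) = 13.87 × (0.6239 + 0.3893) = 14.05 mg/L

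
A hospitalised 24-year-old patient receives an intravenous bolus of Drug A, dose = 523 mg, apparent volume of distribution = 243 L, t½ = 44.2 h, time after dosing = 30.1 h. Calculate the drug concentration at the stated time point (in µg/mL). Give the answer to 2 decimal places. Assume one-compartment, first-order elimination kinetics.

1.34 µg/mL

C₀ = Dose / Vd = 523.0 / 243 = 2.152 mg/L
k = ln2 / t½ = 0.693147 / 44.2 = 0.01568 h⁻¹
C = C₀ · e^(−k·t) = 2.152 × e^(−0.01568 × 30.1)
  = 2.152 × 0.6238 = 1.342 mg/L
(1.342 mg/L = 1.342 µg/mL)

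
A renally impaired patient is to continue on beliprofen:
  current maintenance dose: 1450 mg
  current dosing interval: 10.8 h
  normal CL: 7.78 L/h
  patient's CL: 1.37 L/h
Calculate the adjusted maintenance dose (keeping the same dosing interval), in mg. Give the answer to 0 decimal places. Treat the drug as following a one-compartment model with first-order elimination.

255 mg

To keep the same average steady-state level, dosing rate must scale with clearance.
CL ratio = 1.37 / 7.78 = 0.1761
New dose (same interval) = 1450 × 0.1761 = 255.3 mg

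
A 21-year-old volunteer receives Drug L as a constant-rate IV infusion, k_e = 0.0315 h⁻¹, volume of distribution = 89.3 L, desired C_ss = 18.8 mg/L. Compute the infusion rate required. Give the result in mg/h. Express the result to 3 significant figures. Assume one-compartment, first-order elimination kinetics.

CL = k × Vd = 0.03150 × 89.3 = 2.813 L/h
At steady state, infusion rate R₀ = Css × CL = 18.8 × 2.813 = 52.88 mg/h

52.9 mg/h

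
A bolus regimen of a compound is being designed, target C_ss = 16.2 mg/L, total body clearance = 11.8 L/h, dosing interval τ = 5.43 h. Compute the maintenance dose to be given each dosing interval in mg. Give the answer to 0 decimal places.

At steady state, Dose/τ = Css × CL.
Dose = Css × CL × τ = 16.2 × 11.80 × 5.43 = 1038 mg

1038 mg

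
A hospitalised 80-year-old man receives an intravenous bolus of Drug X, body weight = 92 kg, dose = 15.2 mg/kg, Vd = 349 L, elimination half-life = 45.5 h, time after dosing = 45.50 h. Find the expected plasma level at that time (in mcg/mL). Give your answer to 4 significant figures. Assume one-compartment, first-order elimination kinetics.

Total dose = 15.2 × 92 = 1398 mg
C₀ = Dose / Vd = 1398 / 349 = 4.006 mg/L
k = ln2 / t½ = 0.693147 / 45.5 = 0.01523 h⁻¹
t / t½ = 45.50 / 45.5 = 1 half-lives
C = C₀ × (1/2)^1 = 4.006 × 0.5000 = 2.003 mg/L
(2.003 mg/L = 2.003 mcg/mL)

2.003 mcg/mL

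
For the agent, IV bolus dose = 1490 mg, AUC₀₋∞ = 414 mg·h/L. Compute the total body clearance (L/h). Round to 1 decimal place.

CL = Dose / AUC = 1490 / 414 = 3.599 L/h

3.6 L/h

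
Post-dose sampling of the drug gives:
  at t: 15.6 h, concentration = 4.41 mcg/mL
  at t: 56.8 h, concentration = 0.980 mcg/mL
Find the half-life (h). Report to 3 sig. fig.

19.0 h

k = ln(C₁/C₂) / (t₂ − t₁) = ln(4.41/0.980) / (56.8 − 15.6)
  = 1.504 / 41.20 = 0.03650 h⁻¹
t½ = ln2 / k = 0.693147 / 0.03650 = 18.99 h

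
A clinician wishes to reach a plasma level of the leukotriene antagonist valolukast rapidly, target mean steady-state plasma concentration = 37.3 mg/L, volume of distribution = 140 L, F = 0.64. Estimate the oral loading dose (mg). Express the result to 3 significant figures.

8160 mg

LD = Css × Vd / F = 37.3 × 140 / 0.64 = 8159 mg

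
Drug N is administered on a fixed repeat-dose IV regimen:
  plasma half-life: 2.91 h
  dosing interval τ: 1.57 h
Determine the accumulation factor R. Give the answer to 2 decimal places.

k = ln2 / t½ = 0.693147 / 2.91 = 0.2382 h⁻¹
e^(−kτ) = e^(−0.2382 × 1.57) = 0.6880
Accumulation ratio R = 1 / (1 − e^(−kτ)) = 1 / (1 − 0.6880) = 3.205

3.21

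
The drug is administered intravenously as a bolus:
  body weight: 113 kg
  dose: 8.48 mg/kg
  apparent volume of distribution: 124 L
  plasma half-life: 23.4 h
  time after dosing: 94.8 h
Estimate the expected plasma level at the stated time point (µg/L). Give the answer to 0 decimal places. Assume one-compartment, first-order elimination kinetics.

466 µg/L

Total dose = 8.48 × 113 = 958.2 mg
C₀ = Dose / Vd = 958.2 / 124 = 7.727 mg/L
k = ln2 / t½ = 0.693147 / 23.4 = 0.02962 h⁻¹
C = C₀ · e^(−k·t) = 7.727 × e^(−0.02962 × 94.8)
  = 7.727 × 0.06033 = 0.4662 mg/L
Convert: 0.4662 mg/L × 1000 = 466.2 µg/L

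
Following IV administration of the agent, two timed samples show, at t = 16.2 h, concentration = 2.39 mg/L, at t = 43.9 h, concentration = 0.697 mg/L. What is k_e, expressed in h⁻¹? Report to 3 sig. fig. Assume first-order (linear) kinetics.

0.0445 h⁻¹

k = ln(C₁/C₂) / (t₂ − t₁) = ln(2.39/0.697) / (43.9 − 16.2)
  = 1.232 / 27.70 = 0.04448 h⁻¹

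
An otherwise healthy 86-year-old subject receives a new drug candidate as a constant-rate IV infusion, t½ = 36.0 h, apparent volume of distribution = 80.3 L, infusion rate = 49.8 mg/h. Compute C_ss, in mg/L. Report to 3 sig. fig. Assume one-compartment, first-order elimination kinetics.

k = ln2 / t½ = 0.693147 / 36.0 = 0.01925 h⁻¹
CL = k × Vd = 0.01925 × 80.3 = 1.546 L/h
At steady state Css = R₀ / CL = 49.8 / 1.546 = 32.21 mg/L

32.2 mg/L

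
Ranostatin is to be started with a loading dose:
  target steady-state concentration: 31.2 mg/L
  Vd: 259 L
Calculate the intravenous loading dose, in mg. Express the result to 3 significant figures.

8080 mg

LD = Css × Vd = 31.2 × 259 = 8081 mg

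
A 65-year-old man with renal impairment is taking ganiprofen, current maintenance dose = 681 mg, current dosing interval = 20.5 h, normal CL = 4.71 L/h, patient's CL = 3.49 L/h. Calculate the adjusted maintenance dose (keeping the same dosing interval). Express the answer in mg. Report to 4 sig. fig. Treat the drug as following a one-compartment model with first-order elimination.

To keep the same average steady-state level, dosing rate must scale with clearance.
CL ratio = 3.49 / 4.71 = 0.7410
New dose (same interval) = 681 × 0.7410 = 504.6 mg

504.6 mg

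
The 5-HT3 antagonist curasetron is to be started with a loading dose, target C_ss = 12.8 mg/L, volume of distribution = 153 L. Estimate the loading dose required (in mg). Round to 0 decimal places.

1958 mg

LD = Css × Vd = 12.8 × 153 = 1958 mg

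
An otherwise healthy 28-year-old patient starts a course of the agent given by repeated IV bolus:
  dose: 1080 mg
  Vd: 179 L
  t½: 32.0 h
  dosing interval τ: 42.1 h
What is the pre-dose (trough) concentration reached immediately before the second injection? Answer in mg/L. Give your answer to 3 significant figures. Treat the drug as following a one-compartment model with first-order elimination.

C₀ per dose = Dose / Vd = 1080 / 179 = 6.034 mg/L
k = ln2 / t½ = 0.693147 / 32.0 = 0.02166 h⁻¹
Fraction remaining after one interval: r = e^(−kτ) = e^(−0.02166 × 42.1) = 0.4018
Before dose 2, 1 dose has been given (aged 1τ).
C_trough = C₀ × r = 6.034 × 0.4018 = 2.424 mg/L

2.42 mg/L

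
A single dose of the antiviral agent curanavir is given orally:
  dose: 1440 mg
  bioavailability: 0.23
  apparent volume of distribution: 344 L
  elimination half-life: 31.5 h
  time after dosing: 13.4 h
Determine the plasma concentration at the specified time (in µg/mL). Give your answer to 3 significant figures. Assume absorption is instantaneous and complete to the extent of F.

Amount reaching circulation = F × Dose = 0.23 × 1440 = 331.2 mg
C₀ = F·Dose / Vd = 331.2 / 344 = 0.9628 mg/L
k = ln2 / t½ = 0.693147 / 31.5 = 0.02200 h⁻¹
C = C₀ · e^(−k·t) = 0.9628 × e^(−0.02200 × 13.4)
  = 0.9628 × 0.7447 = 0.7170 mg/L
(0.7170 mg/L = 0.7170 µg/mL)

0.717 µg/mL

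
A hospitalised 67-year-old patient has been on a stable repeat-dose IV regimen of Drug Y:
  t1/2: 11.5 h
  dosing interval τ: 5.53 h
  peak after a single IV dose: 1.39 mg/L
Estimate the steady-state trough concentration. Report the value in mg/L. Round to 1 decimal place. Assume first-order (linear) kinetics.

3.5 mg/L

k = ln2 / t½ = 0.693147 / 11.5 = 0.06027 h⁻¹
e^(−kτ) = e^(−0.06027 × 5.53) = 0.7166
Accumulation ratio R = 1 / (1 − e^(−kτ)) = 1 / (1 − 0.7166) = 3.529
Steady-state trough = C₀ × R × e^(−kτ) = 1.39 × 3.529 × 0.7166 = 3.515 mg/L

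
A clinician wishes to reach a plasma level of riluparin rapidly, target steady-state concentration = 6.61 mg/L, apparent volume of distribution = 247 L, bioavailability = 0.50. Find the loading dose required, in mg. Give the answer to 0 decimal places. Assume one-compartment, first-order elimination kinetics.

LD = Css × Vd / F = 6.61 × 247 / 0.50 = 3265 mg

3265 mg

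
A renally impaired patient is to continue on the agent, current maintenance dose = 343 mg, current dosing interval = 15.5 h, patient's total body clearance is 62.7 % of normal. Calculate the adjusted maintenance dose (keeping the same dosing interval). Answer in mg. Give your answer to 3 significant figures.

215 mg

To keep the same average steady-state level, dosing rate must scale with clearance.
CL ratio = 62.7 / 100 = 0.6270
New dose (same interval) = 343 × 0.6270 = 215.1 mg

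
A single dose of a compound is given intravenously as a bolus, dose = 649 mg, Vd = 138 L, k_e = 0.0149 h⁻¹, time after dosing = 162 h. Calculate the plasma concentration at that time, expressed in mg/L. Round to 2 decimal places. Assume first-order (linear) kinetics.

0.42 mg/L

C₀ = Dose / Vd = 649.0 / 138 = 4.703 mg/L
C = C₀ · e^(−k·t) = 4.703 × e^(−0.01490 × 162)
  = 4.703 × 0.08947 = 0.4208 mg/L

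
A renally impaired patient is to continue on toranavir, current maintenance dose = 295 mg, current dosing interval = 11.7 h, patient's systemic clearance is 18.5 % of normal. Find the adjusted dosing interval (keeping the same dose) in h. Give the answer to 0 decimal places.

63 h

To keep the same average steady-state level, dosing rate must scale with clearance.
CL ratio = 18.5 / 100 = 0.1850
New interval (same dose) = 11.7 / 0.1850 = 63.24 h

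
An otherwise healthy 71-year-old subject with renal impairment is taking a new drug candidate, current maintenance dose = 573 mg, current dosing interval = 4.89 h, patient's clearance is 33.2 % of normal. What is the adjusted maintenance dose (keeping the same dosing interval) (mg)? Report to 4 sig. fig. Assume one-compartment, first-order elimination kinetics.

190.2 mg

To keep the same average steady-state level, dosing rate must scale with clearance.
CL ratio = 33.2 / 100 = 0.3320
New dose (same interval) = 573 × 0.3320 = 190.2 mg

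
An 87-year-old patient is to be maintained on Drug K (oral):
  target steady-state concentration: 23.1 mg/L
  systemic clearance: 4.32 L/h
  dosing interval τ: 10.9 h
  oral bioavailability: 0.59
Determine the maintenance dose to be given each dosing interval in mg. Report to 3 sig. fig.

1840 mg

At steady state, F × (Dose/τ) = Css × CL.
Dose = Css × CL × τ / F = 23.1 × 4.320 × 10.9 / 0.59 = 1844 mg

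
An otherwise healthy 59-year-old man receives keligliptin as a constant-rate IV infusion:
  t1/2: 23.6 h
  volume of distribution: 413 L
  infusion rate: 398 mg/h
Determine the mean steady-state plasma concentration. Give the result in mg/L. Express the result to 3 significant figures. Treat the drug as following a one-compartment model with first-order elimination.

32.8 mg/L

k = ln2 / t½ = 0.693147 / 23.6 = 0.02937 h⁻¹
CL = k × Vd = 0.02937 × 413 = 12.13 L/h
At steady state Css = R₀ / CL = 398 / 12.13 = 32.81 mg/L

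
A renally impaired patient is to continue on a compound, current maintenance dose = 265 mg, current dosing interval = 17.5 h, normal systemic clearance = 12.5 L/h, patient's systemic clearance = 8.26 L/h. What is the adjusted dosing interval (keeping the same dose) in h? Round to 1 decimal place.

26.5 h

To keep the same average steady-state level, dosing rate must scale with clearance.
CL ratio = 8.26 / 12.5 = 0.6608
New interval (same dose) = 17.5 / 0.6608 = 26.48 h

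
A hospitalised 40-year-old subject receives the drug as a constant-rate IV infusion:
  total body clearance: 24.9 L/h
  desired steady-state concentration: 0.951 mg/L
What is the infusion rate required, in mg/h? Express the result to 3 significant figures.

At steady state, infusion rate R₀ = Css × CL = 0.951 × 24.90 = 23.68 mg/h

23.7 mg/h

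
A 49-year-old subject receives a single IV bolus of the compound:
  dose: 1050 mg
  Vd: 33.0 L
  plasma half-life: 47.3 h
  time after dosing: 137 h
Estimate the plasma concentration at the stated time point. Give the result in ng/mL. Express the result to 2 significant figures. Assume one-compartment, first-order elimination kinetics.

C₀ = Dose / Vd = 1050 / 33.0 = 31.82 mg/L
k = ln2 / t½ = 0.693147 / 47.3 = 0.01465 h⁻¹
C = C₀ · e^(−k·t) = 31.82 × e^(−0.01465 × 137)
  = 31.82 × 0.1344 = 4.277 mg/L
Convert: 4.277 mg/L × 1000 = 4277 ng/mL

4300 ng/mL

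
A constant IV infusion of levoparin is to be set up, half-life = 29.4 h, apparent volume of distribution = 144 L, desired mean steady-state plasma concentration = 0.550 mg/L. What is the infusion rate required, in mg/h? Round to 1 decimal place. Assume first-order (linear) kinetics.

k = ln2 / t½ = 0.693147 / 29.4 = 0.02358 h⁻¹
CL = k × Vd = 0.02358 × 144 = 3.396 L/h
At steady state, infusion rate R₀ = Css × CL = 0.550 × 3.396 = 1.868 mg/h

1.9 mg/h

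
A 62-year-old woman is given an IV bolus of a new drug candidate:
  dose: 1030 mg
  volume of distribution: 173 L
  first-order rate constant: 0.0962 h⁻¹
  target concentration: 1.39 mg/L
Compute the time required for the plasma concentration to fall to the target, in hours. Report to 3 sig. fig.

C₀ = Dose / Vd = 1030 / 173 = 5.954 mg/L
t = ln(C₀ / C) / k = ln(5.954 / 1.39) / 0.09620
  = ln(4.283) / 0.09620 = 1.455 / 0.09620 = 15.12 h

15.1 h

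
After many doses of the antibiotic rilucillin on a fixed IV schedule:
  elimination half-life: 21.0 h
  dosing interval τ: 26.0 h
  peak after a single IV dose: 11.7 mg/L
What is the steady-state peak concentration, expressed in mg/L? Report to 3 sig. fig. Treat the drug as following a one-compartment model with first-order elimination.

k = ln2 / t½ = 0.693147 / 21.0 = 0.03301 h⁻¹
e^(−kτ) = e^(−0.03301 × 26.0) = 0.4239
Accumulation ratio R = 1 / (1 − e^(−kτ)) = 1 / (1 − 0.4239) = 1.736
Steady-state peak = C₀ × R = 11.7 × 1.736 = 20.31 mg/L

20.3 mg/L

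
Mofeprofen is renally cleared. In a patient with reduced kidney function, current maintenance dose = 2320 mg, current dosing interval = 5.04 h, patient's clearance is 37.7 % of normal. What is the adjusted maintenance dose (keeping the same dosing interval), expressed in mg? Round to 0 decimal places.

875 mg

To keep the same average steady-state level, dosing rate must scale with clearance.
CL ratio = 37.7 / 100 = 0.3770
New dose (same interval) = 2320 × 0.3770 = 874.6 mg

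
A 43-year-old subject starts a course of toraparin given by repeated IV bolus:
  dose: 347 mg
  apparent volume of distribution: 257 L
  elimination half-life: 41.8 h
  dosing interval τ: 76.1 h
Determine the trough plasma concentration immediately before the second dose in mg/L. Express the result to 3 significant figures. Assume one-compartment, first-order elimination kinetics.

C₀ per dose = Dose / Vd = 347 / 257 = 1.350 mg/L
k = ln2 / t½ = 0.693147 / 41.8 = 0.01658 h⁻¹
Fraction remaining after one interval: r = e^(−kτ) = e^(−0.01658 × 76.1) = 0.2832
Before dose 2, 1 dose has been given (aged 1τ).
C_trough = C₀ × r = 1.350 × 0.2832 = 0.3823 mg/L

0.382 mg/L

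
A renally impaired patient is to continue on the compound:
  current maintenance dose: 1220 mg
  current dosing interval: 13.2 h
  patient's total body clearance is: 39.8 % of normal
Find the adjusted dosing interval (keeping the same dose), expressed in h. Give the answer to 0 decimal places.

To keep the same average steady-state level, dosing rate must scale with clearance.
CL ratio = 39.8 / 100 = 0.3980
New interval (same dose) = 13.2 / 0.3980 = 33.17 h

33 h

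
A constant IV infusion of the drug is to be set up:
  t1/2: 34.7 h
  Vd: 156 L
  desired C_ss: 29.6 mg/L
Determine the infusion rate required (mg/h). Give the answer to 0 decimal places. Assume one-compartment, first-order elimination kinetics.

92 mg/h

k = ln2 / t½ = 0.693147 / 34.7 = 0.01998 h⁻¹
CL = k × Vd = 0.01998 × 156 = 3.117 L/h
At steady state, infusion rate R₀ = Css × CL = 29.6 × 3.117 = 92.26 mg/h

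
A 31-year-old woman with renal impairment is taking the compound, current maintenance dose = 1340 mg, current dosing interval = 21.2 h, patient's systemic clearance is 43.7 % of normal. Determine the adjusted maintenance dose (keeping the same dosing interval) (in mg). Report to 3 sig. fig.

586 mg

To keep the same average steady-state level, dosing rate must scale with clearance.
CL ratio = 43.7 / 100 = 0.4370
New dose (same interval) = 1340 × 0.4370 = 585.6 mg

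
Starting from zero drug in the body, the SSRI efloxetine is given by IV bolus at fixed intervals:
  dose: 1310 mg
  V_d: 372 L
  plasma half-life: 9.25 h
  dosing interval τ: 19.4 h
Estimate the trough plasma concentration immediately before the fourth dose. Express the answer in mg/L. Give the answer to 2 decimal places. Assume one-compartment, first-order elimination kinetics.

1.06 mg/L

C₀ per dose = Dose / Vd = 1310 / 372 = 3.522 mg/L
k = ln2 / t½ = 0.693147 / 9.25 = 0.07493 h⁻¹
Fraction remaining after one interval: r = e^(−kτ) = e^(−0.07493 × 19.4) = 0.2337
Before dose 4, 3 doses have been given (aged 1τ, 2τ, 3τ).
C_trough = C₀ × (r + r² + … + r^3) = C₀ × r(1−r^3)/(1−r)
        = 3.522 × 0.2337 × (1 − 0.01276) / (1 − 0.2337) = 1.060 mg/L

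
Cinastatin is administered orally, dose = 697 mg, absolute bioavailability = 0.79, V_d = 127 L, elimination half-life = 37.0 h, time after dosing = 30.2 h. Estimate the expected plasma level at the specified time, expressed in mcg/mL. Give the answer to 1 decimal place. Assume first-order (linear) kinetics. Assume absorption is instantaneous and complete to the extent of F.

2.5 mcg/mL

Amount reaching circulation = F × Dose = 0.79 × 697.0 = 550.6 mg
C₀ = F·Dose / Vd = 550.6 / 127 = 4.335 mg/L
k = ln2 / t½ = 0.693147 / 37.0 = 0.01873 h⁻¹
C = C₀ · e^(−k·t) = 4.335 × e^(−0.01873 × 30.2)
  = 4.335 × 0.5680 = 2.462 mg/L
(2.462 mg/L = 2.462 mcg/mL)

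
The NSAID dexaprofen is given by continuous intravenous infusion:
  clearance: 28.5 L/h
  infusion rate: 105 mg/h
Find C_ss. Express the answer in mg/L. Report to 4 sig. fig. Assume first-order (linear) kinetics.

At steady state Css = R₀ / CL = 105 / 28.50 = 3.684 mg/L

3.684 mg/L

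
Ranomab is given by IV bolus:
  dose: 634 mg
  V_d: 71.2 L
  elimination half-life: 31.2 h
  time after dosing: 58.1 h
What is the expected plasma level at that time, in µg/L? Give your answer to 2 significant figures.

2400 µg/L

C₀ = Dose / Vd = 634.0 / 71.2 = 8.904 mg/L
k = ln2 / t½ = 0.693147 / 31.2 = 0.02222 h⁻¹
C = C₀ · e^(−k·t) = 8.904 × e^(−0.02222 × 58.1)
  = 8.904 × 0.2750 = 2.449 mg/L
Convert: 2.449 mg/L × 1000 = 2449 µg/L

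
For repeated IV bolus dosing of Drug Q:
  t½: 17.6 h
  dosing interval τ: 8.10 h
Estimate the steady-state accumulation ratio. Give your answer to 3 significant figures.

3.66

k = ln2 / t½ = 0.693147 / 17.6 = 0.03938 h⁻¹
e^(−kτ) = e^(−0.03938 × 8.10) = 0.7269
Accumulation ratio R = 1 / (1 − e^(−kτ)) = 1 / (1 − 0.7269) = 3.662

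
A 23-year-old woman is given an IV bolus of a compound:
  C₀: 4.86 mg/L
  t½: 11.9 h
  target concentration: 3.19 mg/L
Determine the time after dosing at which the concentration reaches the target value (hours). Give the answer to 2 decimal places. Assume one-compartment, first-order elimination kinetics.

7.23 h

k = ln2 / t½ = 0.693147 / 11.9 = 0.05825 h⁻¹
t = ln(C₀ / C) / k = ln(4.860 / 3.19) / 0.05825
  = ln(1.524) / 0.05825 = 0.4213 / 0.05825 = 7.233 h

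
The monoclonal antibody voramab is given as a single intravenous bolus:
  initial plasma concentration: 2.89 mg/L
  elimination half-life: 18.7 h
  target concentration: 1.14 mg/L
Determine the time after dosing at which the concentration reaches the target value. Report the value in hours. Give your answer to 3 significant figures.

k = ln2 / t½ = 0.693147 / 18.7 = 0.03707 h⁻¹
t = ln(C₀ / C) / k = ln(2.890 / 1.14) / 0.03707
  = ln(2.535) / 0.03707 = 0.9302 / 0.03707 = 25.09 h

25.1 h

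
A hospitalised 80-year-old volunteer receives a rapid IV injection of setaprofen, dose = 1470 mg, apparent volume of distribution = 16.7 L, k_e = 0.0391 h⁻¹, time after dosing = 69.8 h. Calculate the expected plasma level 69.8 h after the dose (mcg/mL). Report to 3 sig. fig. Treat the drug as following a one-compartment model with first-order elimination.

5.75 mcg/mL

C₀ = Dose / Vd = 1470 / 16.7 = 88.02 mg/L
C = C₀ · e^(−k·t) = 88.02 × e^(−0.03910 × 69.8)
  = 88.02 × 0.06527 = 5.745 mg/L
(5.745 mg/L = 5.745 mcg/mL)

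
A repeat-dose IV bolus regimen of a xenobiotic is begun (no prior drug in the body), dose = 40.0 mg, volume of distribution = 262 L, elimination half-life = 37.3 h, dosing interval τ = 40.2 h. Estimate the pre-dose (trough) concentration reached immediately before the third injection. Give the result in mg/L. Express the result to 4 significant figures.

C₀ per dose = Dose / Vd = 40.0 / 262 = 0.1527 mg/L
k = ln2 / t½ = 0.693147 / 37.3 = 0.01858 h⁻¹
Fraction remaining after one interval: r = e^(−kτ) = e^(−0.01858 × 40.2) = 0.4738
Before dose 3, 2 doses have been given (aged 1τ, 2τ).
C_trough = C₀ × (r + r²) = 0.1527 × (0.4738 + 0.2245) = 0.1066 mg/L

0.1066 mg/L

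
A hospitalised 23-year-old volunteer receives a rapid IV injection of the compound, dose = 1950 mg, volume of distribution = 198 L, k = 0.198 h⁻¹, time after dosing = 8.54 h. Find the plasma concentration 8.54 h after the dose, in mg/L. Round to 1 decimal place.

1.8 mg/L

C₀ = Dose / Vd = 1950 / 198 = 9.848 mg/L
C = C₀ · e^(−k·t) = 9.848 × e^(−0.1980 × 8.54)
  = 9.848 × 0.1843 = 1.815 mg/L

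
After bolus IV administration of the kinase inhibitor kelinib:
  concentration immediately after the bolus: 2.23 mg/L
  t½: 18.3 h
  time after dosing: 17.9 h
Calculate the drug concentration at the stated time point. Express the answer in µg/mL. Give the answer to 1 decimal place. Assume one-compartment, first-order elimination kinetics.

1.1 µg/mL

k = ln2 / t½ = 0.693147 / 18.3 = 0.03788 h⁻¹
C = C₀ · e^(−k·t) = 2.230 × e^(−0.03788 × 17.9)
  = 2.230 × 0.5076 = 1.132 mg/L
(1.132 mg/L = 1.132 µg/mL)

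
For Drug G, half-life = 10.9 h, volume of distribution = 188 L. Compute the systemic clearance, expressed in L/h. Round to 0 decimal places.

12 L/h

k = ln2 / t½ = 0.693147 / 10.9 = 0.06359 h⁻¹
CL = k × Vd = 0.06359 × 188 = 11.95 L/h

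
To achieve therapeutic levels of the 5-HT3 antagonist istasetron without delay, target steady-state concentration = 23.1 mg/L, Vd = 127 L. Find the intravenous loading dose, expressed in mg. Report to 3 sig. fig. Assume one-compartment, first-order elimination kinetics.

2930 mg

LD = Css × Vd = 23.1 × 127 = 2934 mg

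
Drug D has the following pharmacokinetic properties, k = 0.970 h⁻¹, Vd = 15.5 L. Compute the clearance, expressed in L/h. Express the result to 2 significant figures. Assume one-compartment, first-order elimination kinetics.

15 L/h

CL = k × Vd = 0.970 × 15.5 = 15.04 L/h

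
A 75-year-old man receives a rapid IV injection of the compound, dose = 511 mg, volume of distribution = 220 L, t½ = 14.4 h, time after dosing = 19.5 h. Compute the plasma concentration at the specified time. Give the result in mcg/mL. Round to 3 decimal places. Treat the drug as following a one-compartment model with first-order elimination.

0.909 mcg/mL

C₀ = Dose / Vd = 511.0 / 220 = 2.323 mg/L
k = ln2 / t½ = 0.693147 / 14.4 = 0.04814 h⁻¹
C = C₀ · e^(−k·t) = 2.323 × e^(−0.04814 × 19.5)
  = 2.323 × 0.3911 = 0.9085 mg/L
(0.9085 mg/L = 0.9085 mcg/mL)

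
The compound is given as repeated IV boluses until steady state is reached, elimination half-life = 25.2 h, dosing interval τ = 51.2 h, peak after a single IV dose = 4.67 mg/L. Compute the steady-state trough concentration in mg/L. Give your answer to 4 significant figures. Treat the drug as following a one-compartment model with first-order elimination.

k = ln2 / t½ = 0.693147 / 25.2 = 0.02751 h⁻¹
e^(−kτ) = e^(−0.02751 × 51.2) = 0.2445
Accumulation ratio R = 1 / (1 − e^(−kτ)) = 1 / (1 − 0.2445) = 1.324
Steady-state trough = C₀ × R × e^(−kτ) = 4.67 × 1.324 × 0.2445 = 1.512 mg/L

1.512 mg/L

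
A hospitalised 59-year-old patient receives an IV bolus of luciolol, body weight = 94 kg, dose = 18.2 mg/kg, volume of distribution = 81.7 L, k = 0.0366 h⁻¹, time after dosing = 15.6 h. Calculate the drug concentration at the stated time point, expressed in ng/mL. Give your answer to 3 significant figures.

11800 ng/mL

Total dose = 18.2 × 94 = 1711 mg
C₀ = Dose / Vd = 1711 / 81.7 = 20.94 mg/L
C = C₀ · e^(−k·t) = 20.94 × e^(−0.03660 × 15.6)
  = 20.94 × 0.5650 = 11.83 mg/L
Convert: 11.83 mg/L × 1000 = 11830 ng/mL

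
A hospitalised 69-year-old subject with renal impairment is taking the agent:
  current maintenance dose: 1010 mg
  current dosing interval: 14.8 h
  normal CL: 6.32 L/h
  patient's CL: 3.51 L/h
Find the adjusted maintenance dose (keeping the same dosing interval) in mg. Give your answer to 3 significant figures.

561 mg

To keep the same average steady-state level, dosing rate must scale with clearance.
CL ratio = 3.51 / 6.32 = 0.5554
New dose (same interval) = 1010 × 0.5554 = 561.0 mg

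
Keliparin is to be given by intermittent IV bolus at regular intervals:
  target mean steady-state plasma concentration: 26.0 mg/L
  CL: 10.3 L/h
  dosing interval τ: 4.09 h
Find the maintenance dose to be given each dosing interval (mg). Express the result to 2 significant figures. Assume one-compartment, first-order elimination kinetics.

At steady state, Dose/τ = Css × CL.
Dose = Css × CL × τ = 26.0 × 10.30 × 4.09 = 1095 mg

1100 mg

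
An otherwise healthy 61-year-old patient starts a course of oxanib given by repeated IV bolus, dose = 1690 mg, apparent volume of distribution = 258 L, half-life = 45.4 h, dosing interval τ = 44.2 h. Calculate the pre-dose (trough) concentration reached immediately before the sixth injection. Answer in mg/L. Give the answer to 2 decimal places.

C₀ per dose = Dose / Vd = 1690 / 258 = 6.550 mg/L
k = ln2 / t½ = 0.693147 / 45.4 = 0.01527 h⁻¹
Fraction remaining after one interval: r = e^(−kτ) = e^(−0.01527 × 44.2) = 0.5092
Before dose 6, 5 doses have been given (aged 1τ, 2τ, 3τ, 4τ, 5τ).
C_trough = C₀ × (r + r² + … + r^5) = C₀ × r(1−r^5)/(1−r)
        = 6.550 × 0.5092 × (1 − 0.03423) / (1 − 0.5092) = 6.563 mg/L

6.56 mg/L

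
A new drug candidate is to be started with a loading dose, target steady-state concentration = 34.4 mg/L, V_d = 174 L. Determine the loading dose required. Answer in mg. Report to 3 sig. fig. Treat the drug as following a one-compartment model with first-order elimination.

LD = Css × Vd = 34.4 × 174 = 5986 mg

5990 mg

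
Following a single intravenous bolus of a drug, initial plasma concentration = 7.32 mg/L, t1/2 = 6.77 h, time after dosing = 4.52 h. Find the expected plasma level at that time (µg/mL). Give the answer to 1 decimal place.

k = ln2 / t½ = 0.693147 / 6.77 = 0.1024 h⁻¹
C = C₀ · e^(−k·t) = 7.320 × e^(−0.1024 × 4.52)
  = 7.320 × 0.6295 = 4.608 mg/L
(4.608 mg/L = 4.608 µg/mL)

4.6 µg/mL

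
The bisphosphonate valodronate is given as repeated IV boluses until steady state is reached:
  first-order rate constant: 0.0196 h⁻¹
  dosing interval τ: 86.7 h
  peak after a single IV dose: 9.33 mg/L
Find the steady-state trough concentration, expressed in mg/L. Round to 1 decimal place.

2.1 mg/L

e^(−kτ) = e^(−0.01960 × 86.7) = 0.1828
Accumulation ratio R = 1 / (1 − e^(−kτ)) = 1 / (1 − 0.1828) = 1.224
Steady-state trough = C₀ × R × e^(−kτ) = 9.33 × 1.224 × 0.1828 = 2.088 mg/L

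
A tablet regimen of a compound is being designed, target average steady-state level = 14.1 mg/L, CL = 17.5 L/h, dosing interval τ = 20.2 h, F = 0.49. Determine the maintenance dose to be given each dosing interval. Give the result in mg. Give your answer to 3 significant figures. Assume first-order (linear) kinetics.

10200 mg

At steady state, F × (Dose/τ) = Css × CL.
Dose = Css × CL × τ / F = 14.1 × 17.50 × 20.2 / 0.49 = 10170 mg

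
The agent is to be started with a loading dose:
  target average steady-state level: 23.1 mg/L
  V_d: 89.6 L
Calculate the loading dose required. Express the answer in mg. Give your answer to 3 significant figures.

2070 mg

LD = Css × Vd = 23.1 × 89.6 = 2070 mg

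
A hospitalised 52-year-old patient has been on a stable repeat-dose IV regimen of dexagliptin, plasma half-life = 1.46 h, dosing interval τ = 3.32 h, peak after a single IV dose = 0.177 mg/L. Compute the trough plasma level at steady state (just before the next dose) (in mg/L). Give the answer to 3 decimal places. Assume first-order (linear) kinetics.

0.046 mg/L

k = ln2 / t½ = 0.693147 / 1.46 = 0.4748 h⁻¹
e^(−kτ) = e^(−0.4748 × 3.32) = 0.2067
Accumulation ratio R = 1 / (1 − e^(−kτ)) = 1 / (1 − 0.2067) = 1.261
Steady-state trough = C₀ × R × e^(−kτ) = 0.177 × 1.261 × 0.2067 = 0.04613 mg/L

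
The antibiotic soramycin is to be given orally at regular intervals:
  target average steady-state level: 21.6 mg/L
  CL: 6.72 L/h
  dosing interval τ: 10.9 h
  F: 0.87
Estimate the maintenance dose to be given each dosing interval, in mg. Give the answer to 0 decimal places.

At steady state, F × (Dose/τ) = Css × CL.
Dose = Css × CL × τ / F = 21.6 × 6.720 × 10.9 / 0.87 = 1819 mg

1819 mg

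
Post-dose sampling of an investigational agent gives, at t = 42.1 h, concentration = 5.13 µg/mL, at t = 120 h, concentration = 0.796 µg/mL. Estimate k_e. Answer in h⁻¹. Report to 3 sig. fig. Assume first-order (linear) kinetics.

0.0239 h⁻¹

k = ln(C₁/C₂) / (t₂ − t₁) = ln(5.13/0.796) / (120 − 42.1)
  = 1.863 / 77.90 = 0.02392 h⁻¹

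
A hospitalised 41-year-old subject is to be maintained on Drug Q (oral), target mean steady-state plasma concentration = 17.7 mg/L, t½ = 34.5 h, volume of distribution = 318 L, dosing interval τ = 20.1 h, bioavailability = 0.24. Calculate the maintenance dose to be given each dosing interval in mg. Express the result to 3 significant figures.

k = ln2 / t½ = 0.693147 / 34.5 = 0.02009 h⁻¹
CL = k × Vd = 0.02009 × 318 = 6.389 L/h
At steady state, F × (Dose/τ) = Css × CL.
Dose = Css × CL × τ / F = 17.7 × 6.389 × 20.1 / 0.24 = 9471 mg

9470 mg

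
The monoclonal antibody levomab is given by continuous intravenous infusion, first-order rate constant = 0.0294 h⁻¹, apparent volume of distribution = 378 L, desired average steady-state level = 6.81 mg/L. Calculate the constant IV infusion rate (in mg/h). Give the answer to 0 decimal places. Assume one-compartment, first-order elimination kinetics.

76 mg/h

CL = k × Vd = 0.02940 × 378 = 11.11 L/h
At steady state, infusion rate R₀ = Css × CL = 6.81 × 11.11 = 75.66 mg/h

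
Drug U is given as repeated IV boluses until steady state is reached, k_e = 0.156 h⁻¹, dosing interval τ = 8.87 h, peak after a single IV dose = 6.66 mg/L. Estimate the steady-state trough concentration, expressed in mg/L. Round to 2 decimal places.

e^(−kτ) = e^(−0.1560 × 8.87) = 0.2506
Accumulation ratio R = 1 / (1 − e^(−kτ)) = 1 / (1 − 0.2506) = 1.334
Steady-state trough = C₀ × R × e^(−kτ) = 6.66 × 1.334 × 0.2506 = 2.226 mg/L

2.23 mg/L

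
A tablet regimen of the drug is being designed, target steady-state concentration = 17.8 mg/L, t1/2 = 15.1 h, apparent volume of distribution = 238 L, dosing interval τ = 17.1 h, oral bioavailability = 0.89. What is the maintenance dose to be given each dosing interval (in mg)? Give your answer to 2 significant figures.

3700 mg

k = ln2 / t½ = 0.693147 / 15.1 = 0.04590 h⁻¹
CL = k × Vd = 0.04590 × 238 = 10.92 L/h
At steady state, F × (Dose/τ) = Css × CL.
Dose = Css × CL × τ / F = 17.8 × 10.92 × 17.1 / 0.89 = 3735 mg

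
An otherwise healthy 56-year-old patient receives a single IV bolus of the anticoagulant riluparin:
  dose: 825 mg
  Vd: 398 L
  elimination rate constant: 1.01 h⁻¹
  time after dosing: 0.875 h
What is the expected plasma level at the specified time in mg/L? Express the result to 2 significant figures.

0.86 mg/L

C₀ = Dose / Vd = 825.0 / 398 = 2.073 mg/L
C = C₀ · e^(−k·t) = 2.073 × e^(−1.010 × 0.875)
  = 2.073 × 0.4132 = 0.8566 mg/L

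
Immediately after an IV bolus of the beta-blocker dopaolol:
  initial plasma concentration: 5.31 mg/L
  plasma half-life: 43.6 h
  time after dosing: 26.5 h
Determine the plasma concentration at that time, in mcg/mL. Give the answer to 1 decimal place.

3.5 mcg/mL

k = ln2 / t½ = 0.693147 / 43.6 = 0.01590 h⁻¹
C = C₀ · e^(−k·t) = 5.310 × e^(−0.01590 × 26.5)
  = 5.310 × 0.6562 = 3.484 mg/L
(3.484 mg/L = 3.484 mcg/mL)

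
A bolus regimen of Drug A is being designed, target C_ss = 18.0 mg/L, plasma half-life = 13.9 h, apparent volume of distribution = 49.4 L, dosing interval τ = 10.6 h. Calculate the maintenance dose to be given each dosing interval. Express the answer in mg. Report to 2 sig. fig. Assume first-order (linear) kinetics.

k = ln2 / t½ = 0.693147 / 13.9 = 0.04987 h⁻¹
CL = k × Vd = 0.04987 × 49.4 = 2.464 L/h
At steady state, Dose/τ = Css × CL.
Dose = Css × CL × τ = 18.0 × 2.464 × 10.6 = 470.1 mg

470 mg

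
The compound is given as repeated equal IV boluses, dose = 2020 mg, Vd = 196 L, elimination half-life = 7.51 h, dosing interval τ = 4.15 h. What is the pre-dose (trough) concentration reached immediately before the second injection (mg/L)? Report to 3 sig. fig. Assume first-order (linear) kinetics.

7.03 mg/L

C₀ per dose = Dose / Vd = 2020 / 196 = 10.31 mg/L
k = ln2 / t½ = 0.693147 / 7.51 = 0.09230 h⁻¹
Fraction remaining after one interval: r = e^(−kτ) = e^(−0.09230 × 4.15) = 0.6818
Before dose 2, 1 dose has been given (aged 1τ).
C_trough = C₀ × r = 10.31 × 0.6818 = 7.029 mg/L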